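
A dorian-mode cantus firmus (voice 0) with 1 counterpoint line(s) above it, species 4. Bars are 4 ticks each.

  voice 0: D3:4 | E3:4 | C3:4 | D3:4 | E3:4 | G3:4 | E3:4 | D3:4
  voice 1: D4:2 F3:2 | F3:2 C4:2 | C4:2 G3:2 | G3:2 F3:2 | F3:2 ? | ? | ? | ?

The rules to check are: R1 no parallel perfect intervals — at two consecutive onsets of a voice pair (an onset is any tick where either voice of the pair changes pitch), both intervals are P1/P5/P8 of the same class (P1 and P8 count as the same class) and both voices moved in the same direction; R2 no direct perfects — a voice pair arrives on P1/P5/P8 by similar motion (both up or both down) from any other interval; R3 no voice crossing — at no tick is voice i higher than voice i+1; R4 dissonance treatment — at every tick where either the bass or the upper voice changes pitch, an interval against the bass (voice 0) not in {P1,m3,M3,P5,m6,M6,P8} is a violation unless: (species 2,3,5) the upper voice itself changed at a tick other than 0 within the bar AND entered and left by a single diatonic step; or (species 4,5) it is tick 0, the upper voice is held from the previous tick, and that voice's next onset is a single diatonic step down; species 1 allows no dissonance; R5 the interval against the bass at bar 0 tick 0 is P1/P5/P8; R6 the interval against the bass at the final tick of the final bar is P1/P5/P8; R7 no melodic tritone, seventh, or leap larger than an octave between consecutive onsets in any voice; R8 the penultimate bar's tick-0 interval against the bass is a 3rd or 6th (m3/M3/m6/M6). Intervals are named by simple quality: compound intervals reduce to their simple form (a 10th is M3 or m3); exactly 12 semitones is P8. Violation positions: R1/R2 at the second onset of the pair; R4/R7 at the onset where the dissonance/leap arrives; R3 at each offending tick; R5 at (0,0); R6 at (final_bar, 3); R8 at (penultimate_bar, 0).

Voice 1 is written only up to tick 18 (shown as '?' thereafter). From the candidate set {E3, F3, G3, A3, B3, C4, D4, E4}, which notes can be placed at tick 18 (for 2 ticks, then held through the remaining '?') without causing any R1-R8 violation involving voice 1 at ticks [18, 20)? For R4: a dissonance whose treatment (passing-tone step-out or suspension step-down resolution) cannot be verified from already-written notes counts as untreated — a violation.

{C4, E3, F3, G3}

E3: legal
F3: legal
G3: legal
A3: violates R4
B3: violates R7
C4: legal
D4: violates R4
E4: violates R7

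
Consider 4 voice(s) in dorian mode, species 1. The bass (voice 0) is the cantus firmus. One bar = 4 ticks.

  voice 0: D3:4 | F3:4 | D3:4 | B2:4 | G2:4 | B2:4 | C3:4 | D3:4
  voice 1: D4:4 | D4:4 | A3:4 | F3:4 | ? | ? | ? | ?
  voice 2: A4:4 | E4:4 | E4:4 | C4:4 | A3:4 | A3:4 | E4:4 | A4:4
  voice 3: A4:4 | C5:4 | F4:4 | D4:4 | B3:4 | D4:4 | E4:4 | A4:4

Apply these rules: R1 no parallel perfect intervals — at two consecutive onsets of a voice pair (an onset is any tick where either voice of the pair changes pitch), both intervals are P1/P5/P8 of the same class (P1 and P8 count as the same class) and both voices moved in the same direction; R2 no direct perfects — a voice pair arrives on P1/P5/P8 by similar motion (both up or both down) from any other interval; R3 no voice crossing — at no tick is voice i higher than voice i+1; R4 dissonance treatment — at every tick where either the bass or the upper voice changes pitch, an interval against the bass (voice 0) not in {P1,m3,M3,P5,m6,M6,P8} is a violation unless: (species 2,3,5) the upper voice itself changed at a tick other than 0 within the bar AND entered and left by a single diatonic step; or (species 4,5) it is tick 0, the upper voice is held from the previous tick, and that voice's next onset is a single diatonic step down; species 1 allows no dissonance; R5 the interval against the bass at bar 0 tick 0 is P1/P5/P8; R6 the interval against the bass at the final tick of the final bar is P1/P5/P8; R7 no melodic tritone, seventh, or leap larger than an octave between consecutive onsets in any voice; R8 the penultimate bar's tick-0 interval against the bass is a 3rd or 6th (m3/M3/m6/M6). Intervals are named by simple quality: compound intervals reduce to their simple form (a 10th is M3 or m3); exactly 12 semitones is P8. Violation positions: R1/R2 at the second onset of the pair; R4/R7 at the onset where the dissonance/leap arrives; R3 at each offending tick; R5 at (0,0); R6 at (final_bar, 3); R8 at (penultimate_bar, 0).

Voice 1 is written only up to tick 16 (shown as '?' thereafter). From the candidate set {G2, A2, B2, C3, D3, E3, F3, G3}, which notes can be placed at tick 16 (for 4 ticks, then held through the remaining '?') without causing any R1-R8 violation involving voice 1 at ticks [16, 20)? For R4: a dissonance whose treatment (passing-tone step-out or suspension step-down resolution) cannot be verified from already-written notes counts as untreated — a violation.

G2: violates R2,R7
A2: violates R2,R4
B2: violates R2,R7
C3: violates R4
D3: violates R1,R2
E3: violates R2
F3: violates R4
G3: legal

{G3}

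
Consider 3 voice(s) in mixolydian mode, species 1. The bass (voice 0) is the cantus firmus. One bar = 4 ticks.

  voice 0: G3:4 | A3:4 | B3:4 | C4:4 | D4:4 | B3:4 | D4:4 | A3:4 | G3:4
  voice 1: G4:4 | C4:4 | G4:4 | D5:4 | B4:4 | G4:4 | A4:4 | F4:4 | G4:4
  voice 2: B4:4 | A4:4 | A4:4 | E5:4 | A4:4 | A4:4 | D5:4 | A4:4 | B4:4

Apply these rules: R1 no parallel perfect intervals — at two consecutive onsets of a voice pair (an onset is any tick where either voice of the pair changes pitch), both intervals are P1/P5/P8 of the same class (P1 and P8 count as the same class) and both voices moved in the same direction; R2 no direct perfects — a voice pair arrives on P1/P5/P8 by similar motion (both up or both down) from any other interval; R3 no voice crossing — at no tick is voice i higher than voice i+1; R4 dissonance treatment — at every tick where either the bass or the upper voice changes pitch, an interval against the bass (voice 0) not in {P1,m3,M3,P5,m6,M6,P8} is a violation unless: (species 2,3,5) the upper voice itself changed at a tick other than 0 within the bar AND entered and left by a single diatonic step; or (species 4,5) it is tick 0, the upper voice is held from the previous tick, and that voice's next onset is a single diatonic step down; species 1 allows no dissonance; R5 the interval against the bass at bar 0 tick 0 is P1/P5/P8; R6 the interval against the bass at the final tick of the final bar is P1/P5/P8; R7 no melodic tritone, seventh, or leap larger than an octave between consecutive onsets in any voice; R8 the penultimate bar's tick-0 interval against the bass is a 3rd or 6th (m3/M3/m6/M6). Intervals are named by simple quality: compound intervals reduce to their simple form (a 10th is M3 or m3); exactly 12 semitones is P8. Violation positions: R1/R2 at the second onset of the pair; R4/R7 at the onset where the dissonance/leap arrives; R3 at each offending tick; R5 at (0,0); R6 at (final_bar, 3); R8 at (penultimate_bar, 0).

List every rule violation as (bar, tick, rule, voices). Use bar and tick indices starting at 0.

bar 0: v0=G3 v1=G4 v2=B4 downbeat M3
bar 1: v0=A3 v1=C4 v2=A4 downbeat P8
bar 2: v0=B3 v1=G4 v2=A4 downbeat m7
bar 3: v0=C4 v1=D5 v2=E5 downbeat M3
bar 4: v0=D4 v1=B4 v2=A4 downbeat P5
bar 5: v0=B3 v1=G4 v2=A4 downbeat m7
bar 6: v0=D4 v1=A4 v2=D5 downbeat P8
bar 7: v0=A3 v1=F4 v2=A4 downbeat P8
bar 8: v0=G3 v1=G4 v2=B4 downbeat M3
  -> R5 @ bar 0 tick 0 v(0, 2): opens on M3
  -> R4 @ bar 2 tick 0 v(0, 2): B3/A4 m7 untreated
  -> R4 @ bar 3 tick 0 v(0, 1): C4/D5 M2 untreated
  -> R3 @ bar 4 tick 0 v(1, 2): B4 above A4
  -> R3 @ bar 4 tick 1 v(1, 2): B4 above A4
  -> R3 @ bar 4 tick 2 v(1, 2): B4 above A4
  -> R3 @ bar 4 tick 3 v(1, 2): B4 above A4
  -> R4 @ bar 5 tick 0 v(0, 2): B3/A4 m7 untreated
  -> R2 @ bar 6 tick 0 v(0, 1): B3/G4 m6 -> D4/A4 P5 similar
  -> R2 @ bar 6 tick 0 v(0, 2): B3/A4 m7 -> D4/D5 P8 similar
  -> R1 @ bar 7 tick 0 v(0, 2): D4/D5 P8 -> A3/A4 P8 similar
  -> R8 @ bar 7 tick 0 v(0, 2): penult P8 not 3rd/6th
  -> R6 @ bar 8 tick 3 v(0, 2): closes on M3

(0, 0, R5, (0, 2))
(2, 0, R4, (0, 2))
(3, 0, R4, (0, 1))
(4, 0, R3, (1, 2))
(4, 1, R3, (1, 2))
(4, 2, R3, (1, 2))
(4, 3, R3, (1, 2))
(5, 0, R4, (0, 2))
(6, 0, R2, (0, 1))
(6, 0, R2, (0, 2))
(7, 0, R1, (0, 2))
(7, 0, R8, (0, 2))
(8, 3, R6, (0, 2))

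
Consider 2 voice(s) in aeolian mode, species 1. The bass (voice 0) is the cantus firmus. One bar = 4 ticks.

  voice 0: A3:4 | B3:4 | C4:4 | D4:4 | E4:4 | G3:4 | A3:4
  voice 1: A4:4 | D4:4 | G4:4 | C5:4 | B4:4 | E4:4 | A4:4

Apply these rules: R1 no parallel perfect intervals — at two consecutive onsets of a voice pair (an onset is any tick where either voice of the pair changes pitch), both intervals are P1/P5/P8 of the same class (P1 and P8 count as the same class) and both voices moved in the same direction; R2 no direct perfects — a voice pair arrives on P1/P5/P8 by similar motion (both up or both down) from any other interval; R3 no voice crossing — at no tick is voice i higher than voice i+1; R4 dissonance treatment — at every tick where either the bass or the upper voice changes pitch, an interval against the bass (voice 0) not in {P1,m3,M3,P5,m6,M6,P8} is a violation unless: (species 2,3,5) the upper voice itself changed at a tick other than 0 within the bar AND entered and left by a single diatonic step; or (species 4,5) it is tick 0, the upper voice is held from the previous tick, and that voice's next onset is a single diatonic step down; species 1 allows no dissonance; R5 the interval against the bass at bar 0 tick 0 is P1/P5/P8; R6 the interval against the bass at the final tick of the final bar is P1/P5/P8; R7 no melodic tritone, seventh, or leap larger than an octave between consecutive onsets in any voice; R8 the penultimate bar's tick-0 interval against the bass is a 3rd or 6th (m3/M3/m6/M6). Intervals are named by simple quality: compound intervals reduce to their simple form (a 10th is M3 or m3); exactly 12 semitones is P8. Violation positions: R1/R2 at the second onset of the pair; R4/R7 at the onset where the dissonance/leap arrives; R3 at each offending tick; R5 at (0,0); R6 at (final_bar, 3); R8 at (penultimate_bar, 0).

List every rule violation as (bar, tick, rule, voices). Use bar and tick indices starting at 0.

(2, 0, R2, (0, 1))
(3, 0, R4, (0, 1))
(6, 0, R2, (0, 1))

bar 0: v0=A3 v1=A4 downbeat P8
bar 1: v0=B3 v1=D4 downbeat m3
bar 2: v0=C4 v1=G4 downbeat P5
bar 3: v0=D4 v1=C5 downbeat m7
bar 4: v0=E4 v1=B4 downbeat P5
bar 5: v0=G3 v1=E4 downbeat M6
bar 6: v0=A3 v1=A4 downbeat P8
  -> R2 @ bar 2 tick 0 v(0, 1): B3/D4 m3 -> C4/G4 P5 similar
  -> R4 @ bar 3 tick 0 v(0, 1): D4/C5 m7 untreated
  -> R2 @ bar 6 tick 0 v(0, 1): G3/E4 M6 -> A3/A4 P8 similar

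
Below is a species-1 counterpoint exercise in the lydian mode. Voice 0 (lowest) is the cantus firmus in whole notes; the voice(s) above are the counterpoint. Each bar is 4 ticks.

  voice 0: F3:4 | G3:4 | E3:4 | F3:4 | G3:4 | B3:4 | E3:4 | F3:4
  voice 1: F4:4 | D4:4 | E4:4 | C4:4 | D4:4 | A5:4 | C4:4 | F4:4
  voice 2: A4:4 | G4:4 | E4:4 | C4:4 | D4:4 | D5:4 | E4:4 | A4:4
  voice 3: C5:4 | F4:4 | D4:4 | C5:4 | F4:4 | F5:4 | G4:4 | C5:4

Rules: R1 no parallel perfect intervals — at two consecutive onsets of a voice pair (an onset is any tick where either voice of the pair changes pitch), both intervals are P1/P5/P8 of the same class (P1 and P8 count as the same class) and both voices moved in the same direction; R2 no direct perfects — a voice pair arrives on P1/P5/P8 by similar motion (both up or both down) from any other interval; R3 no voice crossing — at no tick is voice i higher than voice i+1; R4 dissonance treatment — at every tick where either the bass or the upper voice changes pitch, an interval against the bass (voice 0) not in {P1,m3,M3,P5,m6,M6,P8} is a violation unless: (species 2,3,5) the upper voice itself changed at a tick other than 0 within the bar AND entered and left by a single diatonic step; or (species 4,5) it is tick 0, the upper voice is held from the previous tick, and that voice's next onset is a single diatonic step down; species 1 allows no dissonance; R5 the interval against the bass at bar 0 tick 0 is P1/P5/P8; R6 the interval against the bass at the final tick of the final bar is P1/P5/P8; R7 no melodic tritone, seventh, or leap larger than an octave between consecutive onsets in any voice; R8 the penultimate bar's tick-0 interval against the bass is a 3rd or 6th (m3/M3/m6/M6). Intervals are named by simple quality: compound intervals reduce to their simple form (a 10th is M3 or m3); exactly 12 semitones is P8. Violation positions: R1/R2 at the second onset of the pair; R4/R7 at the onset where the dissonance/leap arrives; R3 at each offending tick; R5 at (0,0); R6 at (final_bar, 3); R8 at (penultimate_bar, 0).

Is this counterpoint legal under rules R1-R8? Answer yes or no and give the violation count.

No (37 violations)

bar 0: v0=F3 v1=F4 v2=A4 v3=C5 (P5)
bar 1: v0=G3 v1=D4 v2=G4 v3=F4 (m7)
bar 2: v0=E3 v1=E4 v2=E4 v3=D4 (m7)
bar 3: v0=F3 v1=C4 v2=C4 v3=C5 (P5)
bar 4: v0=G3 v1=D4 v2=D4 v3=F4 (m7)
bar 5: v0=B3 v1=A5 v2=D5 v3=F5 (TT)
bar 6: v0=E3 v1=C4 v2=E4 v3=G4 (m3)
bar 7: v0=F3 v1=F4 v2=A4 v3=C5 (P5)
  R5 @ bar0.0: opens on M3
  R3 @ bar1.0: G4 above F4
  R4 @ bar1.0: G3/F4 m7 untreated
  R3 @ bar1.1: G4 above F4
  R3 @ bar1.2: G4 above F4
  R3 @ bar1.3: G4 above F4
  R1 @ bar2.0: G3/G4 P8 -> E3/E4 P8 similar
  R3 @ bar2.0: E4 above D4
  R4 @ bar2.0: E3/D4 m7 untreated
  R3 @ bar2.1: E4 above D4
  R3 @ bar2.2: E4 above D4
  R3 @ bar2.3: E4 above D4
  R1 @ bar3.0: E4/E4 P1 -> C4/C4 P1 similar
  R2 @ bar3.0: E3/D4 m7 -> F3/C5 P5 similar
  R7 @ bar3.0: D4->C5 leap 10st
  R1 @ bar4.0: F3/C4 P5 -> G3/D4 P5 similar
  R1 @ bar4.0: F3/C4 P5 -> G3/D4 P5 similar
  R1 @ bar4.0: C4/C4 P1 -> D4/D4 P1 similar
  R4 @ bar4.0: G3/F4 m7 untreated
  R2 @ bar5.0: D4/D4 P1 -> A5/D5 P5 similar
  R3 @ bar5.0: A5 above D5
  R4 @ bar5.0: B3/A5 m7 untreated
  R4 @ bar5.0: B3/F5 TT untreated
  R7 @ bar5.0: D4->A5 leap 19st
  R3 @ bar5.1: A5 above D5
  R3 @ bar5.2: A5 above D5
  R3 @ bar5.3: A5 above D5
  R2 @ bar6.0: B3/D5 m3 -> E3/E4 P8 similar
  R2 @ bar6.0: A5/F5 M3 -> C4/G4 P5 similar
  R7 @ bar6.0: A5->C4 leap 21st
  R7 @ bar6.0: D5->E4 leap 10st
  R7 @ bar6.0: F5->G4 leap 10st
  R8 @ bar6.0: penult P8 not 3rd/6th
  R1 @ bar7.0: C4/G4 P5 -> F4/C5 P5 similar
  R2 @ bar7.0: E3/C4 m6 -> F3/F4 P8 similar
  R2 @ bar7.0: E3/G4 m3 -> F3/C5 P5 similar
  R6 @ bar7.3: closes on M3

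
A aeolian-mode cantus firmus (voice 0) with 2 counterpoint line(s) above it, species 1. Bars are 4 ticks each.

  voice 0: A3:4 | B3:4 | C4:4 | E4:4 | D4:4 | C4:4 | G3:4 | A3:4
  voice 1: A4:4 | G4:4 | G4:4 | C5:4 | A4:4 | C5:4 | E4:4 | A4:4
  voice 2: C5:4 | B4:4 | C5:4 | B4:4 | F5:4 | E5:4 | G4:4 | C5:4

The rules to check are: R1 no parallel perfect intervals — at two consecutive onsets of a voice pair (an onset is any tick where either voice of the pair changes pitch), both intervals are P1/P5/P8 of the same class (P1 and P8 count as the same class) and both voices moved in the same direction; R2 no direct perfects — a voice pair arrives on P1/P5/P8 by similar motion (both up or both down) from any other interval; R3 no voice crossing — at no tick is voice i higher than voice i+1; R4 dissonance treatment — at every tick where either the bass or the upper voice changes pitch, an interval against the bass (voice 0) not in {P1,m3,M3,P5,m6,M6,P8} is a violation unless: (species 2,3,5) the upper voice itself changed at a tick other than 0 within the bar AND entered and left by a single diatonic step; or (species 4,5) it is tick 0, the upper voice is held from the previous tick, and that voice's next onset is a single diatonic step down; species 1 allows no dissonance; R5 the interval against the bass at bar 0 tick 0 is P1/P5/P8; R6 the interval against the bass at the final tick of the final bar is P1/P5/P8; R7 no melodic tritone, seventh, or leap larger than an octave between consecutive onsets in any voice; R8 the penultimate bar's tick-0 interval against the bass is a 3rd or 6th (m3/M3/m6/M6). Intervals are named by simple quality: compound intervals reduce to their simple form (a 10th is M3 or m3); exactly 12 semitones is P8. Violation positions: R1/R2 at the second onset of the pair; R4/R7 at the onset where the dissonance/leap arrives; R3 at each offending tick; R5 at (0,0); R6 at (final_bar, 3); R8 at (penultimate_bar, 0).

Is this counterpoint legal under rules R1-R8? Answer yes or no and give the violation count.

bar 0: v0=A3 v1=A4 v2=C5 (m3)
bar 1: v0=B3 v1=G4 v2=B4 (P8)
bar 2: v0=C4 v1=G4 v2=C5 (P8)
bar 3: v0=E4 v1=C5 v2=B4 (P5)
bar 4: v0=D4 v1=A4 v2=F5 (m3)
bar 5: v0=C4 v1=C5 v2=E5 (M3)
bar 6: v0=G3 v1=E4 v2=G4 (P8)
bar 7: v0=A3 v1=A4 v2=C5 (m3)
  R5 @ bar0.0: opens on m3
  R1 @ bar2.0: B3/B4 P8 -> C4/C5 P8 similar
  R3 @ bar3.0: C5 above B4
  R3 @ bar3.1: C5 above B4
  R3 @ bar3.2: C5 above B4
  R3 @ bar3.3: C5 above B4
  R2 @ bar4.0: E4/C5 m6 -> D4/A4 P5 similar
  R7 @ bar4.0: B4->F5 leap 6st
  R2 @ bar6.0: C4/E5 M3 -> G3/G4 P8 similar
  R8 @ bar6.0: penult P8 not 3rd/6th
  R2 @ bar7.0: G3/E4 M6 -> A3/A4 P8 similar
  R6 @ bar7.3: closes on m3

No (12 violations)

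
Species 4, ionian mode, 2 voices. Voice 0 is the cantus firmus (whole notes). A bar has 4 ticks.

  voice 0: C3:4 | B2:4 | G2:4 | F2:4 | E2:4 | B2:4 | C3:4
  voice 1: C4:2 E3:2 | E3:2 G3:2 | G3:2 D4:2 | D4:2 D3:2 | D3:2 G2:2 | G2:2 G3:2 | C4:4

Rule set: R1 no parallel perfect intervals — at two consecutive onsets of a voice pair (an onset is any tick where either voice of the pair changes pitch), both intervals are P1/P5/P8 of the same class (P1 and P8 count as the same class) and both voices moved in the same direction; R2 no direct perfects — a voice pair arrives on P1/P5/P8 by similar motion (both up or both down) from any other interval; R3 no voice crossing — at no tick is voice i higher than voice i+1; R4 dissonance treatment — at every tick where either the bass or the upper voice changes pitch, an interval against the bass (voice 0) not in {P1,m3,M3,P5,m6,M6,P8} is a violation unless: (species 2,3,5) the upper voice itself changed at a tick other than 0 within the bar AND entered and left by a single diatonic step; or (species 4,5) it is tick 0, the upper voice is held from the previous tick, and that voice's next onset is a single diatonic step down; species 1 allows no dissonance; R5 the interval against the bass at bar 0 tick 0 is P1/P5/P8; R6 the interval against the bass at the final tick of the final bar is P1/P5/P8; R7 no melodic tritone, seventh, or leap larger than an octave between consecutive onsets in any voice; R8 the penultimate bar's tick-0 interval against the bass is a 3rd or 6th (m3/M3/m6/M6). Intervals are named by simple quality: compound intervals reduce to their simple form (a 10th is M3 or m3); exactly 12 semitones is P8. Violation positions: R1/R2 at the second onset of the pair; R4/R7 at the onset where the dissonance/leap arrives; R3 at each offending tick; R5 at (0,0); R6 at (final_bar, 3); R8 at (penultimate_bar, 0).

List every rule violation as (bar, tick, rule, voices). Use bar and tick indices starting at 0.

(1, 0, R4, (0, 1))
(4, 0, R4, (0, 1))
(5, 0, R3, (0, 1))
(5, 1, R3, (0, 1))
(6, 0, R2, (0, 1))

bar 0: v0=C3 v1=C4 downbeat P8
bar 1: v0=B2 v1=E3 downbeat P4
bar 2: v0=G2 v1=G3 downbeat P8
bar 3: v0=F2 v1=D4 downbeat M6
bar 4: v0=E2 v1=D3 downbeat m7
bar 5: v0=B2 v1=G2 downbeat M3
bar 6: v0=C3 v1=C4 downbeat P8
  -> R4 @ bar 1 tick 0 v(0, 1): B2/E3 P4 untreated
  -> R4 @ bar 4 tick 0 v(0, 1): E2/D3 m7 untreated
  -> R3 @ bar 5 tick 0 v(0, 1): B2 above G2
  -> R3 @ bar 5 tick 1 v(0, 1): B2 above G2
  -> R2 @ bar 6 tick 0 v(0, 1): B2/G3 m6 -> C3/C4 P8 similar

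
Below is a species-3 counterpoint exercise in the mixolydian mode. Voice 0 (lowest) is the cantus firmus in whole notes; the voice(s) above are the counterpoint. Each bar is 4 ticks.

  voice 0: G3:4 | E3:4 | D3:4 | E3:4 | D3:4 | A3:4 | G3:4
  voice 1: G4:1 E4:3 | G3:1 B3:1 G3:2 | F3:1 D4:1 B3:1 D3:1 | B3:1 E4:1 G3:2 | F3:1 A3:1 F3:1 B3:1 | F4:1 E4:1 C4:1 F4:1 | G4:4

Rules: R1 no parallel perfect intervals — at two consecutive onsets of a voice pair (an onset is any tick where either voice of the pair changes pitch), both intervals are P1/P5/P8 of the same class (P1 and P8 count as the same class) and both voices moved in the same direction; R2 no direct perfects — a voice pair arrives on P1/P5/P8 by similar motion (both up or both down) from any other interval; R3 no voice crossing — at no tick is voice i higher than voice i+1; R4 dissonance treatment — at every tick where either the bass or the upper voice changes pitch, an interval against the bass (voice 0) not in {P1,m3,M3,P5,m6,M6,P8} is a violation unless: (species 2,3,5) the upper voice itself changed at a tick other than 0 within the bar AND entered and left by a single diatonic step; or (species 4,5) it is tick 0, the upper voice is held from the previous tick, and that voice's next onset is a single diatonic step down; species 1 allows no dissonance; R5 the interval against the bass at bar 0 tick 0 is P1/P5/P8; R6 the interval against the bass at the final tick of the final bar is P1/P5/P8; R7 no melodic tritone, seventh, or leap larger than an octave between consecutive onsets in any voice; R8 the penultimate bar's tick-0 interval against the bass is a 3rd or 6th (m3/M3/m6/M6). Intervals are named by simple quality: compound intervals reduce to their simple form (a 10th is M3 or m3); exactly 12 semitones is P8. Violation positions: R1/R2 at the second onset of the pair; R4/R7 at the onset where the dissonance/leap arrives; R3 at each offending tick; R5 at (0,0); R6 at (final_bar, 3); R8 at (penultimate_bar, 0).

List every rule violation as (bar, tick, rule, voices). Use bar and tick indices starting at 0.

bar 0: v0=G3 v1=G4 downbeat P8
bar 1: v0=E3 v1=G3 downbeat m3
bar 2: v0=D3 v1=F3 downbeat m3
bar 3: v0=E3 v1=B3 downbeat P5
bar 4: v0=D3 v1=F3 downbeat m3
bar 5: v0=A3 v1=F4 downbeat m6
bar 6: v0=G3 v1=G4 downbeat P8
  -> R2 @ bar 3 tick 0 v(0, 1): D3/D3 P1 -> E3/B3 P5 similar
  -> R7 @ bar 4 tick 3 v(1,): F3->B3 leap 6st
  -> R7 @ bar 5 tick 0 v(1,): B3->F4 leap 6st

(3, 0, R2, (0, 1))
(4, 3, R7, (1,))
(5, 0, R7, (1,))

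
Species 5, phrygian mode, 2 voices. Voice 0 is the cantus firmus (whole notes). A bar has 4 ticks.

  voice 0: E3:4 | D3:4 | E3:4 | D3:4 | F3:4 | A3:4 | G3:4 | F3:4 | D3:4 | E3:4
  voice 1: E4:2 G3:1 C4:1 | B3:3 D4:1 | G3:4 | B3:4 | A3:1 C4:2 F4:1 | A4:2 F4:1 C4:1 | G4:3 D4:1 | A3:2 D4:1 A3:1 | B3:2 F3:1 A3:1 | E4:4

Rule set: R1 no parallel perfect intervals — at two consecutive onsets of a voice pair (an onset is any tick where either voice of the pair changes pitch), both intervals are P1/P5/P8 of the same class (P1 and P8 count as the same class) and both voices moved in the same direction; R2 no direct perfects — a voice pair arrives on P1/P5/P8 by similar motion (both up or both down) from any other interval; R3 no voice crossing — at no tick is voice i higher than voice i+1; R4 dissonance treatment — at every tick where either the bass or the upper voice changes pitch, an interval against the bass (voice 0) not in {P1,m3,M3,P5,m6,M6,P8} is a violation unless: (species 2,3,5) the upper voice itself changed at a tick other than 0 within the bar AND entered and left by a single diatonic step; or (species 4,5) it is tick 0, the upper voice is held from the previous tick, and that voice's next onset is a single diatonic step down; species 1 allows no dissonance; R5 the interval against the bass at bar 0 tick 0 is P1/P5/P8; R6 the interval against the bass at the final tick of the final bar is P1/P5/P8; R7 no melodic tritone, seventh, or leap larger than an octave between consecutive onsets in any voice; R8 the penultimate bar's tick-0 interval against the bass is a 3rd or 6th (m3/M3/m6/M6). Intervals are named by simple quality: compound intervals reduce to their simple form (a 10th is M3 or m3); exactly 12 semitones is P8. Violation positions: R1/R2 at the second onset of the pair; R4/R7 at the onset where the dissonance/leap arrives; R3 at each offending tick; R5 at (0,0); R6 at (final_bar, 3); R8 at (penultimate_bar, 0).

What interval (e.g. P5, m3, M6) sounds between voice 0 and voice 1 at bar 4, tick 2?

voice 0=F3 voice 1=C4 -> P5

P5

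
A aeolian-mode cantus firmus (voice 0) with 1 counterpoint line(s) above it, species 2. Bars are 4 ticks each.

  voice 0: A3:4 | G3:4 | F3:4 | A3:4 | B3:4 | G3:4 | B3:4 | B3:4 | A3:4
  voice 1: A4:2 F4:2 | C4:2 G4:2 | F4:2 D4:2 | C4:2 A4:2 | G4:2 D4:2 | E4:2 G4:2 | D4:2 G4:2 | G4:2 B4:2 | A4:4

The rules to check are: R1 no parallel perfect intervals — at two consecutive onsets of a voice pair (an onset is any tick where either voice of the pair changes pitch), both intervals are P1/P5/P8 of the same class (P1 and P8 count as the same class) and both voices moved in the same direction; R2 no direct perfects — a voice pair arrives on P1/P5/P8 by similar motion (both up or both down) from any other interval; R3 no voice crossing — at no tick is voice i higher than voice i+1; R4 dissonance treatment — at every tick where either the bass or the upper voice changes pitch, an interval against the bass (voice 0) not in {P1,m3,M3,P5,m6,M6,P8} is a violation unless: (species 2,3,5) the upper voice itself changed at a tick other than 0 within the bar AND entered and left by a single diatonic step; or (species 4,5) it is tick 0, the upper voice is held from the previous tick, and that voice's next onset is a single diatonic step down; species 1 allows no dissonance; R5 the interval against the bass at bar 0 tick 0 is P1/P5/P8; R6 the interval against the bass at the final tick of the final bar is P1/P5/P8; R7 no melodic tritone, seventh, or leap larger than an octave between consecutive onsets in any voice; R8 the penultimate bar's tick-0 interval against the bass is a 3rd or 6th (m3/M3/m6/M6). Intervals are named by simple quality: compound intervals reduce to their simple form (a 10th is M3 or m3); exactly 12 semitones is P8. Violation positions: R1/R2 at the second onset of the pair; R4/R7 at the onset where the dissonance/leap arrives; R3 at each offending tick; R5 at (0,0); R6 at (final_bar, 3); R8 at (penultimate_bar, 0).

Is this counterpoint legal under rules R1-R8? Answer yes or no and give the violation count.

bar 0: v0=A3 v1=A4 (P8)
bar 1: v0=G3 v1=C4 (P4)
bar 2: v0=F3 v1=F4 (P8)
bar 3: v0=A3 v1=C4 (m3)
bar 4: v0=B3 v1=G4 (m6)
bar 5: v0=G3 v1=E4 (M6)
bar 6: v0=B3 v1=D4 (m3)
bar 7: v0=B3 v1=G4 (m6)
bar 8: v0=A3 v1=A4 (P8)
  R4 @ bar1.0: G3/C4 P4 untreated
  R1 @ bar2.0: G3/G4 P8 -> F3/F4 P8 similar
  R1 @ bar8.0: B3/B4 P8 -> A3/A4 P8 similar

No (3 violations)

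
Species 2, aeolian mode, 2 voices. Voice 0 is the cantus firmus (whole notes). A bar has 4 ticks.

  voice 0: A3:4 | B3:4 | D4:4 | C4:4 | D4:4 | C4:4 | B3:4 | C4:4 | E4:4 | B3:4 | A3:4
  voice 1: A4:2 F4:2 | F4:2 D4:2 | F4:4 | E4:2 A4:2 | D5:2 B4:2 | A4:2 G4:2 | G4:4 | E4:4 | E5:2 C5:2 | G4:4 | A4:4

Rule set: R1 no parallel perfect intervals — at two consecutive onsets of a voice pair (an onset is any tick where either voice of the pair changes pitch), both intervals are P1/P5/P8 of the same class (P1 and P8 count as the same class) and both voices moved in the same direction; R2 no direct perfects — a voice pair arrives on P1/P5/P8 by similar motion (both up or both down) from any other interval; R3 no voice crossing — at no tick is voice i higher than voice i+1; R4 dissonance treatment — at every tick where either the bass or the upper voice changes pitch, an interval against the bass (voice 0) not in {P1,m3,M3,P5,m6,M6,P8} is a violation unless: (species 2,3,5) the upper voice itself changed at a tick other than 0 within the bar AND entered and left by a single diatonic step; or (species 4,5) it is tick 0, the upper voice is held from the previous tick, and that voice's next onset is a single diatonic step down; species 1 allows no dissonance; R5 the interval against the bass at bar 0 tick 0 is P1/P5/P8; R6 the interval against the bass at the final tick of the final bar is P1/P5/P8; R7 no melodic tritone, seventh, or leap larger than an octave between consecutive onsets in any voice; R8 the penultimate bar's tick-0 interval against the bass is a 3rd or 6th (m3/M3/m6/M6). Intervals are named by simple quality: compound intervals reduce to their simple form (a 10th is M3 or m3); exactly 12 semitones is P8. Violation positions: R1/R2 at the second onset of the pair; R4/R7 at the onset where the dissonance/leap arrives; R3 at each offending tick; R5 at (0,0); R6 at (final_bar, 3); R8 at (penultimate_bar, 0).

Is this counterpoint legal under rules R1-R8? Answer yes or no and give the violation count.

No (3 violations)

bar 0: v0=A3 v1=A4 (P8)
bar 1: v0=B3 v1=F4 (TT)
bar 2: v0=D4 v1=F4 (m3)
bar 3: v0=C4 v1=E4 (M3)
bar 4: v0=D4 v1=D5 (P8)
bar 5: v0=C4 v1=A4 (M6)
bar 6: v0=B3 v1=G4 (m6)
bar 7: v0=C4 v1=E4 (M3)
bar 8: v0=E4 v1=E5 (P8)
bar 9: v0=B3 v1=G4 (m6)
bar 10: v0=A3 v1=A4 (P8)
  R4 @ bar1.0: B3/F4 TT untreated
  R2 @ bar4.0: C4/A4 M6 -> D4/D5 P8 similar
  R2 @ bar8.0: C4/E4 M3 -> E4/E5 P8 similar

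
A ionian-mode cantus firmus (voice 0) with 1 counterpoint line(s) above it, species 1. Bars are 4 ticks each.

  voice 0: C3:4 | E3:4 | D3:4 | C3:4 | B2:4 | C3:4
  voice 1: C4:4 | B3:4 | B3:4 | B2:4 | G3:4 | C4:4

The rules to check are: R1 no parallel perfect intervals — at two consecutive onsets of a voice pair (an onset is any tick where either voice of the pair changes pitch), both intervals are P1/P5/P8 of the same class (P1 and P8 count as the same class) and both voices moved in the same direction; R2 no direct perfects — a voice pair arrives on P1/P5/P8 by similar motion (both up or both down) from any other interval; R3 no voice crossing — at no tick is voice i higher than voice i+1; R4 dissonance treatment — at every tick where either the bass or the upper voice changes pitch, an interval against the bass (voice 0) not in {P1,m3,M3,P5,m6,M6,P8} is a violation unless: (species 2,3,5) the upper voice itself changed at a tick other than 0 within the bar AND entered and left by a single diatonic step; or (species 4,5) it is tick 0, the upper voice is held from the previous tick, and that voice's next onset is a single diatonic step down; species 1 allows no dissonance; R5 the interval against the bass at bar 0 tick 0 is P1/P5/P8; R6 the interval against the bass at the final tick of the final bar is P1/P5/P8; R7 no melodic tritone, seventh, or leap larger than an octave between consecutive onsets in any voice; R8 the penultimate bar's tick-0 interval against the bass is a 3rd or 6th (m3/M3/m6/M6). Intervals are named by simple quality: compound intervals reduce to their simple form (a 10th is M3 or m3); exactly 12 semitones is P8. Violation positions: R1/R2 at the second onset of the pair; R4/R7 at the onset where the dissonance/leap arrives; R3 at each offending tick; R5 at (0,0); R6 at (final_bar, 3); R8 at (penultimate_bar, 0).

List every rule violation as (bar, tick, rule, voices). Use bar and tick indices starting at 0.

bar 0: v0=C3 v1=C4 downbeat P8
bar 1: v0=E3 v1=B3 downbeat P5
bar 2: v0=D3 v1=B3 downbeat M6
bar 3: v0=C3 v1=B2 downbeat m2
bar 4: v0=B2 v1=G3 downbeat m6
bar 5: v0=C3 v1=C4 downbeat P8
  -> R3 @ bar 3 tick 0 v(0, 1): C3 above B2
  -> R4 @ bar 3 tick 0 v(0, 1): C3/B2 m2 untreated
  -> R3 @ bar 3 tick 1 v(0, 1): C3 above B2
  -> R3 @ bar 3 tick 2 v(0, 1): C3 above B2
  -> R3 @ bar 3 tick 3 v(0, 1): C3 above B2
  -> R2 @ bar 5 tick 0 v(0, 1): B2/G3 m6 -> C3/C4 P8 similar

(3, 0, R3, (0, 1))
(3, 0, R4, (0, 1))
(3, 1, R3, (0, 1))
(3, 2, R3, (0, 1))
(3, 3, R3, (0, 1))
(5, 0, R2, (0, 1))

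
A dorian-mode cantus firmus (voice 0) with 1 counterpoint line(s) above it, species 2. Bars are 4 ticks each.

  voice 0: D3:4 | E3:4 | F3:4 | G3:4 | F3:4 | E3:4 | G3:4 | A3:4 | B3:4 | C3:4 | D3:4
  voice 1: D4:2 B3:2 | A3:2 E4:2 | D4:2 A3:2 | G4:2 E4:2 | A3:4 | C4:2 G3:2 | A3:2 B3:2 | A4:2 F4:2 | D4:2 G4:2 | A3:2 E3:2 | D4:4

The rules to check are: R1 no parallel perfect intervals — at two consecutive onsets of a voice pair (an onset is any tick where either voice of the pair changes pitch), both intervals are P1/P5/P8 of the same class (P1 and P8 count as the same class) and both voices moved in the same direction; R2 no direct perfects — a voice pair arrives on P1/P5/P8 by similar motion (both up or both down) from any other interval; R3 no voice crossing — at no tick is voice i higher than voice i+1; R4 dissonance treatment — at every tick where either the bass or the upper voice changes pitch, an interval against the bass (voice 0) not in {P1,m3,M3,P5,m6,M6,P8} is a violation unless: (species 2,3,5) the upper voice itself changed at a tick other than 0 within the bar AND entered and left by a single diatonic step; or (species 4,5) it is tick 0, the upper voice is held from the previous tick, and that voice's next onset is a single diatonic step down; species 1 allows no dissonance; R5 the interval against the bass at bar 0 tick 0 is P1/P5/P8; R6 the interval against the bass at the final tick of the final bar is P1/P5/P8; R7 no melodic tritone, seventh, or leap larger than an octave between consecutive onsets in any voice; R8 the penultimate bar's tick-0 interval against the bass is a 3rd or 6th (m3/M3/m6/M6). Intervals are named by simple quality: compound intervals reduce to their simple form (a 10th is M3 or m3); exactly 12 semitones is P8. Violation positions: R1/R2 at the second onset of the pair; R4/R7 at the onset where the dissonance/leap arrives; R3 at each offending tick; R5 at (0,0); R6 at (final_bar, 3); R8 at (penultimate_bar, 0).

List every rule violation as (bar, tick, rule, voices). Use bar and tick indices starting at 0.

bar 0: v0=D3 v1=D4 downbeat P8
bar 1: v0=E3 v1=A3 downbeat P4
bar 2: v0=F3 v1=D4 downbeat M6
bar 3: v0=G3 v1=G4 downbeat P8
bar 4: v0=F3 v1=A3 downbeat M3
bar 5: v0=E3 v1=C4 downbeat m6
bar 6: v0=G3 v1=A3 downbeat M2
bar 7: v0=A3 v1=A4 downbeat P8
bar 8: v0=B3 v1=D4 downbeat m3
bar 9: v0=C3 v1=A3 downbeat M6
bar 10: v0=D3 v1=D4 downbeat P8
  -> R4 @ bar 1 tick 0 v(0, 1): E3/A3 P4 untreated
  -> R2 @ bar 3 tick 0 v(0, 1): F3/A3 M3 -> G3/G4 P8 similar
  -> R7 @ bar 3 tick 0 v(1,): A3->G4 leap 10st
  -> R4 @ bar 6 tick 0 v(0, 1): G3/A3 M2 untreated
  -> R2 @ bar 7 tick 0 v(0, 1): G3/B3 M3 -> A3/A4 P8 similar
  -> R7 @ bar 7 tick 0 v(1,): B3->A4 leap 10st
  -> R7 @ bar 9 tick 0 v(0,): B3->C3 leap 11st
  -> R7 @ bar 9 tick 0 v(1,): G4->A3 leap 10st
  -> R2 @ bar 10 tick 0 v(0, 1): C3/E3 M3 -> D3/D4 P8 similar
  -> R7 @ bar 10 tick 0 v(1,): E3->D4 leap 10st

(1, 0, R4, (0, 1))
(3, 0, R2, (0, 1))
(3, 0, R7, (1,))
(6, 0, R4, (0, 1))
(7, 0, R2, (0, 1))
(7, 0, R7, (1,))
(9, 0, R7, (0,))
(9, 0, R7, (1,))
(10, 0, R2, (0, 1))
(10, 0, R7, (1,))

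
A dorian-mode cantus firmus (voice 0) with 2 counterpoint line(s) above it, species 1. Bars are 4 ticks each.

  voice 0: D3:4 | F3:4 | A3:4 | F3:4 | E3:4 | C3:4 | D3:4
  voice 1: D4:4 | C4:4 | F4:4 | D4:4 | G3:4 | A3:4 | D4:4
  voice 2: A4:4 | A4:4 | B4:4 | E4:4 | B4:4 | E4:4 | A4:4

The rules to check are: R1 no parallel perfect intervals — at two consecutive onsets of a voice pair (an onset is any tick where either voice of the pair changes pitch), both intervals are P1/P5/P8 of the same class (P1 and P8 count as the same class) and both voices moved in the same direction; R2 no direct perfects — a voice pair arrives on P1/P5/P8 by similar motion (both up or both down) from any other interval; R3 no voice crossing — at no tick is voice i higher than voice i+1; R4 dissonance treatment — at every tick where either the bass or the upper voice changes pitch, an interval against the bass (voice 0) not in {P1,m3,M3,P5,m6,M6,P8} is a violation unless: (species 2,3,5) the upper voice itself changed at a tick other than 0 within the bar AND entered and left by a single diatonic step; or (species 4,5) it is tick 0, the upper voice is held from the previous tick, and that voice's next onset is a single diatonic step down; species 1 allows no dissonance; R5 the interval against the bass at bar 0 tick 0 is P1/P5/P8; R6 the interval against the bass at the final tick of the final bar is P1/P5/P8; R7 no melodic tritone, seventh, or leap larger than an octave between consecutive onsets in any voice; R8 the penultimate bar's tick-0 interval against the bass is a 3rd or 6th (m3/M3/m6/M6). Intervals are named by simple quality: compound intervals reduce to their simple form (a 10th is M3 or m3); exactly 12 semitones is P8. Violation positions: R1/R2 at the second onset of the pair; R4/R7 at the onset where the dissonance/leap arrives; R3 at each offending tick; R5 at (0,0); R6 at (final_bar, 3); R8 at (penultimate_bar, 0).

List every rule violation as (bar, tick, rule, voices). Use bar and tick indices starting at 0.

(2, 0, R4, (0, 2))
(3, 0, R4, (0, 2))
(6, 0, R1, (1, 2))
(6, 0, R2, (0, 1))
(6, 0, R2, (0, 2))

bar 0: v0=D3 v1=D4 v2=A4 downbeat P5
bar 1: v0=F3 v1=C4 v2=A4 downbeat M3
bar 2: v0=A3 v1=F4 v2=B4 downbeat M2
bar 3: v0=F3 v1=D4 v2=E4 downbeat M7
bar 4: v0=E3 v1=G3 v2=B4 downbeat P5
bar 5: v0=C3 v1=A3 v2=E4 downbeat M3
bar 6: v0=D3 v1=D4 v2=A4 downbeat P5
  -> R4 @ bar 2 tick 0 v(0, 2): A3/B4 M2 untreated
  -> R4 @ bar 3 tick 0 v(0, 2): F3/E4 M7 untreated
  -> R1 @ bar 6 tick 0 v(1, 2): A3/E4 P5 -> D4/A4 P5 similar
  -> R2 @ bar 6 tick 0 v(0, 1): C3/A3 M6 -> D3/D4 P8 similar
  -> R2 @ bar 6 tick 0 v(0, 2): C3/E4 M3 -> D3/A4 P5 similar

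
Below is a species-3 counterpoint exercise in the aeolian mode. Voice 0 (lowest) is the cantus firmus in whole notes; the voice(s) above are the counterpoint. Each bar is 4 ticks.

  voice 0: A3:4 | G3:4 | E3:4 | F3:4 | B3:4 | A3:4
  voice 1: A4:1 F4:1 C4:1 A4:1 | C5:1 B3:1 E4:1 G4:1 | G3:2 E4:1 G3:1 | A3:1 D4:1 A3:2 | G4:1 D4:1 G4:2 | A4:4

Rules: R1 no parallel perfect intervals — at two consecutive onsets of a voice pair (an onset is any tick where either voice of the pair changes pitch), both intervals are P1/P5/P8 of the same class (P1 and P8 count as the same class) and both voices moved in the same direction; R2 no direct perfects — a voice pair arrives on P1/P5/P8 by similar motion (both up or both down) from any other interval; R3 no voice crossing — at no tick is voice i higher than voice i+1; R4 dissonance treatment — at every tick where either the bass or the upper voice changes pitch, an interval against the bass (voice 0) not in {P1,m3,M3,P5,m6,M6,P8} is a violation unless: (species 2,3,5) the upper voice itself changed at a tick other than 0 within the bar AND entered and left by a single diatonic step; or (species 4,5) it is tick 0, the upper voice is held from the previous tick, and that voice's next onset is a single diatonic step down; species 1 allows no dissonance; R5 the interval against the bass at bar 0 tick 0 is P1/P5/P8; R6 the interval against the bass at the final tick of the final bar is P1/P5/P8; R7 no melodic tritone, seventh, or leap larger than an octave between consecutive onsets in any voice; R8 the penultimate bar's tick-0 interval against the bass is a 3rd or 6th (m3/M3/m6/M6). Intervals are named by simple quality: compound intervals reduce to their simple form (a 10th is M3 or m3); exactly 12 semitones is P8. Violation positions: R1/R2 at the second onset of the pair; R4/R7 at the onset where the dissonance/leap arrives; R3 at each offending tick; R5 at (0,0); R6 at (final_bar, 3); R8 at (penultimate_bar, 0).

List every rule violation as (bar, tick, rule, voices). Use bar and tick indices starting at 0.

(1, 0, R4, (0, 1))
(1, 1, R7, (1,))
(4, 0, R7, (0,))
(4, 0, R7, (1,))

bar 0: v0=A3 v1=A4 downbeat P8
bar 1: v0=G3 v1=C5 downbeat P4
bar 2: v0=E3 v1=G3 downbeat m3
bar 3: v0=F3 v1=A3 downbeat M3
bar 4: v0=B3 v1=G4 downbeat m6
bar 5: v0=A3 v1=A4 downbeat P8
  -> R4 @ bar 1 tick 0 v(0, 1): G3/C5 P4 untreated
  -> R7 @ bar 1 tick 1 v(1,): C5->B3 leap 13st
  -> R7 @ bar 4 tick 0 v(0,): F3->B3 leap 6st
  -> R7 @ bar 4 tick 0 v(1,): A3->G4 leap 10st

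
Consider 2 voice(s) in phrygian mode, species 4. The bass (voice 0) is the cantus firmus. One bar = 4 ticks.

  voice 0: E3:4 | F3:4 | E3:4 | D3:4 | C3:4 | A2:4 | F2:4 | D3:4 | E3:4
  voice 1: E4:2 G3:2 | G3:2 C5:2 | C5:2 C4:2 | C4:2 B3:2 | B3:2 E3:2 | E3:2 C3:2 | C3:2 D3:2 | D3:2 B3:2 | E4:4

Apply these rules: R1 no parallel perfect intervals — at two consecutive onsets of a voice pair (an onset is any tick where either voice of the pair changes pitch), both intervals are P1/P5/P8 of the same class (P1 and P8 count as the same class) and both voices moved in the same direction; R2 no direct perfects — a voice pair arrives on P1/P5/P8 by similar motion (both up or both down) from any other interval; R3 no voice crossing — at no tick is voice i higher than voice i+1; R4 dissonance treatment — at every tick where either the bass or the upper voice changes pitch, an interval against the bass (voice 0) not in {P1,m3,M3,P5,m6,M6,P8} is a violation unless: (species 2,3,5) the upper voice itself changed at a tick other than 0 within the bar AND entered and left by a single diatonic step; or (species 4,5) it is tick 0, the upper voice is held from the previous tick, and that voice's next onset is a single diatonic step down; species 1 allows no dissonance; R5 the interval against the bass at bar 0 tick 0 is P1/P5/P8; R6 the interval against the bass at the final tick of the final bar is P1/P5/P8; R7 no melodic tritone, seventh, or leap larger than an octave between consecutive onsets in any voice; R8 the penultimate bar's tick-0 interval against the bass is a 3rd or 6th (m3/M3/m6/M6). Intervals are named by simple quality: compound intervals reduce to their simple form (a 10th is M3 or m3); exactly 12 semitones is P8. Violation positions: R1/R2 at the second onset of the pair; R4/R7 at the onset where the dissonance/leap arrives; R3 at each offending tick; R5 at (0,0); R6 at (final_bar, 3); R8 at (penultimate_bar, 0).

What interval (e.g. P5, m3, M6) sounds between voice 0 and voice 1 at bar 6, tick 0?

P5

voice 0=F2 voice 1=C3 -> P5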